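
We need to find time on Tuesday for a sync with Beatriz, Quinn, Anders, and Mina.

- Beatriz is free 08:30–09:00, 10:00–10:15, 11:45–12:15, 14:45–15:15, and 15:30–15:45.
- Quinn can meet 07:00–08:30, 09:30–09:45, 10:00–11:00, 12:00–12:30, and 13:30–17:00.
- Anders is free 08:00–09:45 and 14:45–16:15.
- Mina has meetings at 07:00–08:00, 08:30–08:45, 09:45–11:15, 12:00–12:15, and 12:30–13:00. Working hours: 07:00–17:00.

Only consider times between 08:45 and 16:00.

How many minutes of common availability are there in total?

Mina free within 07:00–17:00: 08:00–08:30, 08:45–09:45, 11:15–12:00, 12:15–12:30, 13:00–17:00.
Beatriz ∩ Quinn: 10:00–10:15, 12:00–12:15, 14:45–15:15, 15:30–15:45.
Beatriz ∩ Quinn ∩ Anders: 14:45–15:15, 15:30–15:45.
Beatriz ∩ Quinn ∩ Anders ∩ Mina: 14:45–15:15, 15:30–15:45.
Restricted to 08:45–16:00: 14:45–15:15, 15:30–15:45.
Total common minutes: 30 + 15 = 45.

45 minutes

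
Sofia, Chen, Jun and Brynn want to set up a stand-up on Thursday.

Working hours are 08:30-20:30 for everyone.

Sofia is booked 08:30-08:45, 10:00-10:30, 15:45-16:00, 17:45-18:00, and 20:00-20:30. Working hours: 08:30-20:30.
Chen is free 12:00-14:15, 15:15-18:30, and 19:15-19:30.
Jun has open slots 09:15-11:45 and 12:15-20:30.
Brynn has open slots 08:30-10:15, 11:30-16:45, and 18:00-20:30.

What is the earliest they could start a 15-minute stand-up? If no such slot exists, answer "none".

12:15

Sofia free within 08:30–20:30: 08:45–10:00, 10:30–15:45, 16:00–17:45, 18:00–20:00.
Sofia ∩ Chen: 12:00–14:15, 15:15–15:45, 16:00–17:45, 18:00–18:30, 19:15–19:30.
Sofia ∩ Chen ∩ Jun: 12:15–14:15, 15:15–15:45, 16:00–17:45, 18:00–18:30, 19:15–19:30.
Sofia ∩ Chen ∩ Jun ∩ Brynn: 12:15–14:15, 15:15–15:45, 16:00–16:45, 18:00–18:30, 19:15–19:30.
Windows ≥ 15 min: 12:15–14:15, 15:15–15:45, 16:00–16:45, 18:00–18:30, 19:15–19:30.
Earliest such window starts at 12:15.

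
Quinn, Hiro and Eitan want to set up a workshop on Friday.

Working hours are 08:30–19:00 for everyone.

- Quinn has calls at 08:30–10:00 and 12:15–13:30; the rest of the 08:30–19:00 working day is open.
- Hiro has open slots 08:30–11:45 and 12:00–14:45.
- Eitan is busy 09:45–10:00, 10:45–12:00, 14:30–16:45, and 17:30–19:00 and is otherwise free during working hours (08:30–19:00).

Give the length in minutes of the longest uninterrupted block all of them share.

60 minutes

Quinn free within 08:30–19:00: 10:00–12:15, 13:30–19:00.
Eitan free within 08:30–19:00: 08:30–09:45, 10:00–10:45, 12:00–14:30, 16:45–17:30.
Quinn ∩ Hiro: 10:00–11:45, 12:00–12:15, 13:30–14:45.
Quinn ∩ Hiro ∩ Eitan: 10:00–10:45, 12:00–12:15, 13:30–14:30.
Common window lengths: 45, 15, 60 min; longest is 60.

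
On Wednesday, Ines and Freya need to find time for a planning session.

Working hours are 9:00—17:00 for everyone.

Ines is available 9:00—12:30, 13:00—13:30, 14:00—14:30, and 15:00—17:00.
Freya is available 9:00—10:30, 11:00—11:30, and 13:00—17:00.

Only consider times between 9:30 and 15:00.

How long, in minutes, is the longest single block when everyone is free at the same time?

Ines ∩ Freya: 09:00–10:30, 11:00–11:30, 13:00–13:30, 14:00–14:30, 15:00–17:00.
Restricted to 09:30–15:00: 09:30–10:30, 11:00–11:30, 13:00–13:30, 14:00–14:30.
Common window lengths: 60, 30, 30, 30 min; longest is 60.

60 minutes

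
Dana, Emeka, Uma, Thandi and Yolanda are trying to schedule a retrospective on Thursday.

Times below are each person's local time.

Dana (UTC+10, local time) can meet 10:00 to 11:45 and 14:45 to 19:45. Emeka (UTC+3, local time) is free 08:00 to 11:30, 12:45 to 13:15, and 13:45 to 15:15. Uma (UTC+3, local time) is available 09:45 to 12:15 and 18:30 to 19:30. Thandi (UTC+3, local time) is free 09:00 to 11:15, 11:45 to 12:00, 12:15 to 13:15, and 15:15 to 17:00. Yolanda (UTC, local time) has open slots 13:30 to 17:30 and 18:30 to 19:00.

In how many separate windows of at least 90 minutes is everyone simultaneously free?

Dana → UTC: 00:00–01:45, 04:45–09:45.
Emeka → UTC: 05:00–08:30, 09:45–10:15, 10:45–12:15.
Uma → UTC: 06:45–09:15, 15:30–16:30.
Thandi → UTC: 06:00–08:15, 08:45–09:00, 09:15–10:15, 12:15–14:00.
Yolanda → UTC: 13:30–17:30, 18:30–19:00.
Dana ∩ Emeka: 05:00–08:30.
Dana ∩ Emeka ∩ Uma: 06:45–08:30.
Dana ∩ Emeka ∩ Uma ∩ Thandi: 06:45–08:15.
Dana ∩ Emeka ∩ Uma ∩ Thandi ∩ Yolanda: (none).
Windows ≥ 90 min: (none).
That's 0 windows.

0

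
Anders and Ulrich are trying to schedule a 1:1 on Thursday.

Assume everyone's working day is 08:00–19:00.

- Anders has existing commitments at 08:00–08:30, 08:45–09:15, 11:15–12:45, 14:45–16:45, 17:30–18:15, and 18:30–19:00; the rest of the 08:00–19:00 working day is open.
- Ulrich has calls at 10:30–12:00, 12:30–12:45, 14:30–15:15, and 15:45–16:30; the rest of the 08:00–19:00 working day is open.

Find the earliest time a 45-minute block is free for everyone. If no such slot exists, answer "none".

Anders free within 08:00–19:00: 08:30–08:45, 09:15–11:15, 12:45–14:45, 16:45–17:30, 18:15–18:30.
Ulrich free within 08:00–19:00: 08:00–10:30, 12:00–12:30, 12:45–14:30, 15:15–15:45, 16:30–19:00.
Anders ∩ Ulrich: 08:30–08:45, 09:15–10:30, 12:45–14:30, 16:45–17:30, 18:15–18:30.
Windows ≥ 45 min: 09:15–10:30, 12:45–14:30, 16:45–17:30.
Earliest such window starts at 09:15.

09:15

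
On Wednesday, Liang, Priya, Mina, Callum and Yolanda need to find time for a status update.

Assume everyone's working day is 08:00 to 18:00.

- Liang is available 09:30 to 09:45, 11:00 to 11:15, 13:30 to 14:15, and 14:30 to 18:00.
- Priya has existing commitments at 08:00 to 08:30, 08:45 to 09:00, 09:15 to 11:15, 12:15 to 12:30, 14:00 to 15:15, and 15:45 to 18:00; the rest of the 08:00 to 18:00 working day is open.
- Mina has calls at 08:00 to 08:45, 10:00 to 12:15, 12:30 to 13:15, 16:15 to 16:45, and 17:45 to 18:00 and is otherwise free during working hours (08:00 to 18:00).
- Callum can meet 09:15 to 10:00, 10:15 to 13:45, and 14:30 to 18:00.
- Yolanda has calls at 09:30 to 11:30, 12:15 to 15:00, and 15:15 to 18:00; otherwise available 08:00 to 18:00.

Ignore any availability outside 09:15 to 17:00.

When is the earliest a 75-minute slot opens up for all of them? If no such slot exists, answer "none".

none

Priya free within 08:00–18:00: 08:30–08:45, 09:00–09:15, 11:15–12:15, 12:30–14:00, 15:15–15:45.
Mina free within 08:00–18:00: 08:45–10:00, 12:15–12:30, 13:15–16:15, 16:45–17:45.
Yolanda free within 08:00–18:00: 08:00–09:30, 11:30–12:15, 15:00–15:15.
Liang ∩ Priya: 13:30–14:00, 15:15–15:45.
Liang ∩ Priya ∩ Mina: 13:30–14:00, 15:15–15:45.
Liang ∩ Priya ∩ Mina ∩ Callum: 13:30–13:45, 15:15–15:45.
Liang ∩ Priya ∩ Mina ∩ Callum ∩ Yolanda: (none).
Restricted to 09:15–17:00: (none).
Windows ≥ 75 min: (none).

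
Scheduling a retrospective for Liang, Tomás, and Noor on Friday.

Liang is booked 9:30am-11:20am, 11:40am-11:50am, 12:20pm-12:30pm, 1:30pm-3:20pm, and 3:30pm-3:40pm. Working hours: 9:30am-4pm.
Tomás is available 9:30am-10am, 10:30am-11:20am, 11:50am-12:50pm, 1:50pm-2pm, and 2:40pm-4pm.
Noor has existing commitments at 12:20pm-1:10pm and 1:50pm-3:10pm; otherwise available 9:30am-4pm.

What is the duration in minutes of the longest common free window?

Liang free within 09:30–16:00: 11:20–11:40, 11:50–12:20, 12:30–13:30, 15:20–15:30, 15:40–16:00.
Noor free within 09:30–16:00: 09:30–12:20, 13:10–13:50, 15:10–16:00.
Liang ∩ Tomás: 11:50–12:20, 12:30–12:50, 15:20–15:30, 15:40–16:00.
Liang ∩ Tomás ∩ Noor: 11:50–12:20, 15:20–15:30, 15:40–16:00.
Common window lengths: 30, 10, 20 min; longest is 30.

30 minutes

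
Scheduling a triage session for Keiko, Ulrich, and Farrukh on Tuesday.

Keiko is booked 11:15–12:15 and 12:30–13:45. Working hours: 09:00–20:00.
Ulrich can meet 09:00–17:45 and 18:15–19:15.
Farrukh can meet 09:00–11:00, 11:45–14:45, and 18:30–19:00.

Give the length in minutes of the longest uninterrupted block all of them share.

Keiko free within 09:00–20:00: 09:00–11:15, 12:15–12:30, 13:45–20:00.
Keiko ∩ Ulrich: 09:00–11:15, 12:15–12:30, 13:45–17:45, 18:15–19:15.
Keiko ∩ Ulrich ∩ Farrukh: 09:00–11:00, 12:15–12:30, 13:45–14:45, 18:30–19:00.
Common window lengths: 120, 15, 60, 30 min; longest is 120.

120 minutes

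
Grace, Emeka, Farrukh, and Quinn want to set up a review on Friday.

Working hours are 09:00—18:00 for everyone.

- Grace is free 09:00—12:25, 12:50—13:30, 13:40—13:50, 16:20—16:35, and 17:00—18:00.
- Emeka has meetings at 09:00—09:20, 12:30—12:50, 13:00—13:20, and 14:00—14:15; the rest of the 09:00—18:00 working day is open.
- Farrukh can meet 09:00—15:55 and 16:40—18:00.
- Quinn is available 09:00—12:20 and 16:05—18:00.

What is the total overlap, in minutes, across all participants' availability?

240 minutes

Emeka free within 09:00–18:00: 09:20–12:30, 12:50–13:00, 13:20–14:00, 14:15–18:00.
Grace ∩ Emeka: 09:20–12:25, 12:50–13:00, 13:20–13:30, 13:40–13:50, 16:20–16:35, 17:00–18:00.
Grace ∩ Emeka ∩ Farrukh: 09:20–12:25, 12:50–13:00, 13:20–13:30, 13:40–13:50, 17:00–18:00.
Grace ∩ Emeka ∩ Farrukh ∩ Quinn: 09:20–12:20, 17:00–18:00.
Total common minutes: 180 + 60 = 240.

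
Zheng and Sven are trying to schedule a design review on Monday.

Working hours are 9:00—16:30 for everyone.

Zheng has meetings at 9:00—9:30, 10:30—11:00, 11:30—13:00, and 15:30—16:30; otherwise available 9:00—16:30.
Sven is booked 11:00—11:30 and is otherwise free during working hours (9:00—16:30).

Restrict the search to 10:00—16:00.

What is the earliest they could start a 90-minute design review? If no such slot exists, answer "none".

Zheng free within 09:00–16:30: 09:30–10:30, 11:00–11:30, 13:00–15:30.
Sven free within 09:00–16:30: 09:00–11:00, 11:30–16:30.
Zheng ∩ Sven: 09:30–10:30, 13:00–15:30.
Restricted to 10:00–16:00: 10:00–10:30, 13:00–15:30.
Windows ≥ 90 min: 13:00–15:30.
Earliest such window starts at 13:00.

13:00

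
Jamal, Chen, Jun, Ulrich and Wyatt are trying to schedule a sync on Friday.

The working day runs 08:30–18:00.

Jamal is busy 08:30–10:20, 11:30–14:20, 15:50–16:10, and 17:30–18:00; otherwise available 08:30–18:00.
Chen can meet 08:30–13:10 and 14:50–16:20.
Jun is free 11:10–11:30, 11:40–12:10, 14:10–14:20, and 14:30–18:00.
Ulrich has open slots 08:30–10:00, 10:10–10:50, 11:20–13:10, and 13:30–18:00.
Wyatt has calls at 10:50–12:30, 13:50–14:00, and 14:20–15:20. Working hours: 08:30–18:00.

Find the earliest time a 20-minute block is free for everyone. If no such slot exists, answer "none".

15:20

Jamal free within 08:30–18:00: 10:20–11:30, 14:20–15:50, 16:10–17:30.
Wyatt free within 08:30–18:00: 08:30–10:50, 12:30–13:50, 14:00–14:20, 15:20–18:00.
Jamal ∩ Chen: 10:20–11:30, 14:50–15:50, 16:10–16:20.
Jamal ∩ Chen ∩ Jun: 11:10–11:30, 14:50–15:50, 16:10–16:20.
Jamal ∩ Chen ∩ Jun ∩ Ulrich: 11:20–11:30, 14:50–15:50, 16:10–16:20.
Jamal ∩ Chen ∩ Jun ∩ Ulrich ∩ Wyatt: 15:20–15:50, 16:10–16:20.
Windows ≥ 20 min: 15:20–15:50.
Earliest such window starts at 15:20.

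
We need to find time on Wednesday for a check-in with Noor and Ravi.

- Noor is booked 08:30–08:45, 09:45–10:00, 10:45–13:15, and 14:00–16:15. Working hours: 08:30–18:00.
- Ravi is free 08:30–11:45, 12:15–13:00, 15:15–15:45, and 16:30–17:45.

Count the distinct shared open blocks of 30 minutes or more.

Noor free within 08:30–18:00: 08:45–09:45, 10:00–10:45, 13:15–14:00, 16:15–18:00.
Noor ∩ Ravi: 08:45–09:45, 10:00–10:45, 16:30–17:45.
Windows ≥ 30 min: 08:45–09:45, 10:00–10:45, 16:30–17:45.
That's 3 windows.

3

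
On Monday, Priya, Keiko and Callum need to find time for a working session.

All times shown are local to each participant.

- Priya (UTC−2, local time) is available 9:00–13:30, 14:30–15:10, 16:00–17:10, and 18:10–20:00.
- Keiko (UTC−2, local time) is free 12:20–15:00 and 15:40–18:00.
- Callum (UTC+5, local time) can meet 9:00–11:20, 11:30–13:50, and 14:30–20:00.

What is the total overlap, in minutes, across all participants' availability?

Priya → UTC: 11:00–15:30, 16:30–17:10, 18:00–19:10, 20:10–22:00.
Keiko → UTC: 14:20–17:00, 17:40–20:00.
Callum → UTC: 04:00–06:20, 06:30–08:50, 09:30–15:00.
Priya ∩ Keiko: 14:20–15:30, 16:30–17:00, 18:00–19:10.
Priya ∩ Keiko ∩ Callum: 14:20–15:00.
Total common minutes: 40.

40 minutes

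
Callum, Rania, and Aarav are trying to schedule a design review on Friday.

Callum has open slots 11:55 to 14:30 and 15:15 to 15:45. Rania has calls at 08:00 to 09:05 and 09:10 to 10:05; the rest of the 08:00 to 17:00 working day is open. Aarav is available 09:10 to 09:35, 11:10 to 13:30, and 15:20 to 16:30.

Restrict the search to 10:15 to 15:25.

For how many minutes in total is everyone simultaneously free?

Rania free within 08:00–17:00: 09:05–09:10, 10:05–17:00.
Callum ∩ Rania: 11:55–14:30, 15:15–15:45.
Callum ∩ Rania ∩ Aarav: 11:55–13:30, 15:20–15:45.
Restricted to 10:15–15:25: 11:55–13:30, 15:20–15:25.
Total common minutes: 95 + 5 = 100.

100 minutes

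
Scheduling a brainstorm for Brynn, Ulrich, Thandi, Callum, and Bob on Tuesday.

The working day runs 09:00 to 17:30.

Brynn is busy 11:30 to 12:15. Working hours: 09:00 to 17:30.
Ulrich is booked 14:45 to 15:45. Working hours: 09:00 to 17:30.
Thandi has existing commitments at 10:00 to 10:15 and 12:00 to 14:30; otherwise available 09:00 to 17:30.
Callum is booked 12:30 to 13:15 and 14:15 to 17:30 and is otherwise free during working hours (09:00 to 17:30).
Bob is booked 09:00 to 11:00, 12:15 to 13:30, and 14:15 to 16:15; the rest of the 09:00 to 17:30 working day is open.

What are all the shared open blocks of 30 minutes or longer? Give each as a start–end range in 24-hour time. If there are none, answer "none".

11:00–11:30

Brynn free within 09:00–17:30: 09:00–11:30, 12:15–17:30.
Ulrich free within 09:00–17:30: 09:00–14:45, 15:45–17:30.
Thandi free within 09:00–17:30: 09:00–10:00, 10:15–12:00, 14:30–17:30.
Callum free within 09:00–17:30: 09:00–12:30, 13:15–14:15.
Bob free within 09:00–17:30: 11:00–12:15, 13:30–14:15, 16:15–17:30.
Brynn ∩ Ulrich: 09:00–11:30, 12:15–14:45, 15:45–17:30.
Brynn ∩ Ulrich ∩ Thandi: 09:00–10:00, 10:15–11:30, 14:30–14:45, 15:45–17:30.
Brynn ∩ Ulrich ∩ Thandi ∩ Callum: 09:00–10:00, 10:15–11:30.
Brynn ∩ Ulrich ∩ Thandi ∩ Callum ∩ Bob: 11:00–11:30.
Windows ≥ 30 min: 11:00–11:30.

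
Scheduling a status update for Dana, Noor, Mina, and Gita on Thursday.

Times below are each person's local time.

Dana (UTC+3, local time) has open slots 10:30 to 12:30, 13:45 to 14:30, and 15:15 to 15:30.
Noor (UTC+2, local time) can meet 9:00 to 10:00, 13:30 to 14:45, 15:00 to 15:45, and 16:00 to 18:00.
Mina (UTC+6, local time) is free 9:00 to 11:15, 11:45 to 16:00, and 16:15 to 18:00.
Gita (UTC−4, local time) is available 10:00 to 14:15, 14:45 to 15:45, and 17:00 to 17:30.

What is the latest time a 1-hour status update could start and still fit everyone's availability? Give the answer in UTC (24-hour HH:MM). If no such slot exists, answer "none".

none

Dana → UTC: 07:30–09:30, 10:45–11:30, 12:15–12:30.
Noor → UTC: 07:00–08:00, 11:30–12:45, 13:00–13:45, 14:00–16:00.
Mina → UTC: 03:00–05:15, 05:45–10:00, 10:15–12:00.
Gita → UTC: 14:00–18:15, 18:45–19:45, 21:00–21:30.
Dana ∩ Noor: 07:30–08:00, 12:15–12:30.
Dana ∩ Noor ∩ Mina: 07:30–08:00.
Dana ∩ Noor ∩ Mina ∩ Gita: (none).
Windows ≥ 60 min: (none).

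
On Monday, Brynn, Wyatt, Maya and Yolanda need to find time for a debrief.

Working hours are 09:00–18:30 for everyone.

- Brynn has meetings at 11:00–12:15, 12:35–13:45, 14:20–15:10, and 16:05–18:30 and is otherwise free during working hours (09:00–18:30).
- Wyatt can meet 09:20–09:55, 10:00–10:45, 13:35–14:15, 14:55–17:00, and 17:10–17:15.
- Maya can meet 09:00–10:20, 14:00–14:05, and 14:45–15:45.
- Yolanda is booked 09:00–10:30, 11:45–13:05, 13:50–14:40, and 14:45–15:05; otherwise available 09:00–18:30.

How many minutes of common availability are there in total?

35 minutes

Brynn free within 09:00–18:30: 09:00–11:00, 12:15–12:35, 13:45–14:20, 15:10–16:05.
Yolanda free within 09:00–18:30: 10:30–11:45, 13:05–13:50, 14:40–14:45, 15:05–18:30.
Brynn ∩ Wyatt: 09:20–09:55, 10:00–10:45, 13:45–14:15, 15:10–16:05.
Brynn ∩ Wyatt ∩ Maya: 09:20–09:55, 10:00–10:20, 14:00–14:05, 15:10–15:45.
Brynn ∩ Wyatt ∩ Maya ∩ Yolanda: 15:10–15:45.
Total common minutes: 35.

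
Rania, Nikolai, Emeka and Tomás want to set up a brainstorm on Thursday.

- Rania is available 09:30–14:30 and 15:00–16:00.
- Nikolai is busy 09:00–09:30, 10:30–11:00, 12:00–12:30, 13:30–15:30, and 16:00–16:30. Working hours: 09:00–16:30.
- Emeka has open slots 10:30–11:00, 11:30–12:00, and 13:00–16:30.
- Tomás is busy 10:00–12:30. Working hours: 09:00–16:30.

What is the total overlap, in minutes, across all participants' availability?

Nikolai free within 09:00–16:30: 09:30–10:30, 11:00–12:00, 12:30–13:30, 15:30–16:00.
Tomás free within 09:00–16:30: 09:00–10:00, 12:30–16:30.
Rania ∩ Nikolai: 09:30–10:30, 11:00–12:00, 12:30–13:30, 15:30–16:00.
Rania ∩ Nikolai ∩ Emeka: 11:30–12:00, 13:00–13:30, 15:30–16:00.
Rania ∩ Nikolai ∩ Emeka ∩ Tomás: 13:00–13:30, 15:30–16:00.
Total common minutes: 30 + 30 = 60.

60 minutes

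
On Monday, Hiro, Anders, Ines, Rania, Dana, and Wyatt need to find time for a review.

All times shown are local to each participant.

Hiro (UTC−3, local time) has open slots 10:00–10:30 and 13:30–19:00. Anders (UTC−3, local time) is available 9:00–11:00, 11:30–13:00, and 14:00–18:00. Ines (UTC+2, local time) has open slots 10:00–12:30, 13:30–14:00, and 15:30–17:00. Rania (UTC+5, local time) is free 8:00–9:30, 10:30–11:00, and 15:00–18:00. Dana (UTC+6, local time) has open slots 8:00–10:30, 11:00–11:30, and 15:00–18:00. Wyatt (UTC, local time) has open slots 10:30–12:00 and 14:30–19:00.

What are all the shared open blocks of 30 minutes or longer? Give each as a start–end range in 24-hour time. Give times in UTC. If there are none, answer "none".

Hiro → UTC: 13:00–13:30, 16:30–22:00.
Anders → UTC: 12:00–14:00, 14:30–16:00, 17:00–21:00.
Ines → UTC: 08:00–10:30, 11:30–12:00, 13:30–15:00.
Rania → UTC: 03:00–04:30, 05:30–06:00, 10:00–13:00.
Dana → UTC: 02:00–04:30, 05:00–05:30, 09:00–12:00.
Wyatt → UTC: 10:30–12:00, 14:30–19:00.
Hiro ∩ Anders: 13:00–13:30, 17:00–21:00.
Hiro ∩ Anders ∩ Ines: (none).
Hiro ∩ Anders ∩ Ines ∩ Rania: (none).
Hiro ∩ Anders ∩ Ines ∩ Rania ∩ Dana: (none).
Hiro ∩ Anders ∩ Ines ∩ Rania ∩ Dana ∩ Wyatt: (none).
Windows ≥ 30 min: (none).

none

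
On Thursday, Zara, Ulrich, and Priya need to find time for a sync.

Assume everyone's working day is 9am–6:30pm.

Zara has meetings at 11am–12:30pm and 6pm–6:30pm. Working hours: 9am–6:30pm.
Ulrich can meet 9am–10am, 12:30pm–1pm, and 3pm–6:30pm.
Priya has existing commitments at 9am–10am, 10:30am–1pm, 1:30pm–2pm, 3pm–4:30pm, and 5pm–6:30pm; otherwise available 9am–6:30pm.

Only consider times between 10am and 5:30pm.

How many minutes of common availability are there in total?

30 minutes

Zara free within 09:00–18:30: 09:00–11:00, 12:30–18:00.
Priya free within 09:00–18:30: 10:00–10:30, 13:00–13:30, 14:00–15:00, 16:30–17:00.
Zara ∩ Ulrich: 09:00–10:00, 12:30–13:00, 15:00–18:00.
Zara ∩ Ulrich ∩ Priya: 16:30–17:00.
Restricted to 10:00–17:30: 16:30–17:00.
Total common minutes: 30.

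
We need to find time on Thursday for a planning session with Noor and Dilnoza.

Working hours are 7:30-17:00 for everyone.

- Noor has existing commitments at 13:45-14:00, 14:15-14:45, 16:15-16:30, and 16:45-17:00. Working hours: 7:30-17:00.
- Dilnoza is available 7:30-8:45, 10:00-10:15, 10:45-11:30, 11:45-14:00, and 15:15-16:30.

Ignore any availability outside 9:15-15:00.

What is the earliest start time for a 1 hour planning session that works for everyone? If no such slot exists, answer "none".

Noor free within 07:30–17:00: 07:30–13:45, 14:00–14:15, 14:45–16:15, 16:30–16:45.
Noor ∩ Dilnoza: 07:30–08:45, 10:00–10:15, 10:45–11:30, 11:45–13:45, 15:15–16:15.
Restricted to 09:15–15:00: 10:00–10:15, 10:45–11:30, 11:45–13:45.
Windows ≥ 60 min: 11:45–13:45.
Earliest such window starts at 11:45.

11:45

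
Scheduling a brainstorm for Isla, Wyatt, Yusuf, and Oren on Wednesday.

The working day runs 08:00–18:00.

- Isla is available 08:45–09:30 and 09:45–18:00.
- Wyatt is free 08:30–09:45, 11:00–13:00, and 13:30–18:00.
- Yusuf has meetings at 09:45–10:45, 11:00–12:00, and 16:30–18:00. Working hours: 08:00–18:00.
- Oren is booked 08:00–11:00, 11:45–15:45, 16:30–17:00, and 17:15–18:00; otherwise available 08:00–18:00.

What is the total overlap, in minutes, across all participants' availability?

Yusuf free within 08:00–18:00: 08:00–09:45, 10:45–11:00, 12:00–16:30.
Oren free within 08:00–18:00: 11:00–11:45, 15:45–16:30, 17:00–17:15.
Isla ∩ Wyatt: 08:45–09:30, 11:00–13:00, 13:30–18:00.
Isla ∩ Wyatt ∩ Yusuf: 08:45–09:30, 12:00–13:00, 13:30–16:30.
Isla ∩ Wyatt ∩ Yusuf ∩ Oren: 15:45–16:30.
Total common minutes: 45.

45 minutes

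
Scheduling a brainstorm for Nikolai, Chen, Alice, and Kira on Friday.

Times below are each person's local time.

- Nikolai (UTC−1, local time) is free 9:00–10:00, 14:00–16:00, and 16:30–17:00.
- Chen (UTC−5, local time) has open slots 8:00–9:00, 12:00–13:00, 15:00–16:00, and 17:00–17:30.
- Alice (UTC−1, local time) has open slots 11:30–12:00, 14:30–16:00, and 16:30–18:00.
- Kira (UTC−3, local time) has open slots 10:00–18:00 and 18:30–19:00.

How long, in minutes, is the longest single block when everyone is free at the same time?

30 minutes

Nikolai → UTC: 10:00–11:00, 15:00–17:00, 17:30–18:00.
Chen → UTC: 13:00–14:00, 17:00–18:00, 20:00–21:00, 22:00–22:30.
Alice → UTC: 12:30–13:00, 15:30–17:00, 17:30–19:00.
Kira → UTC: 13:00–21:00, 21:30–22:00.
Nikolai ∩ Chen: 17:30–18:00.
Nikolai ∩ Chen ∩ Alice: 17:30–18:00.
Nikolai ∩ Chen ∩ Alice ∩ Kira: 17:30–18:00.
Single common window of 30 minutes.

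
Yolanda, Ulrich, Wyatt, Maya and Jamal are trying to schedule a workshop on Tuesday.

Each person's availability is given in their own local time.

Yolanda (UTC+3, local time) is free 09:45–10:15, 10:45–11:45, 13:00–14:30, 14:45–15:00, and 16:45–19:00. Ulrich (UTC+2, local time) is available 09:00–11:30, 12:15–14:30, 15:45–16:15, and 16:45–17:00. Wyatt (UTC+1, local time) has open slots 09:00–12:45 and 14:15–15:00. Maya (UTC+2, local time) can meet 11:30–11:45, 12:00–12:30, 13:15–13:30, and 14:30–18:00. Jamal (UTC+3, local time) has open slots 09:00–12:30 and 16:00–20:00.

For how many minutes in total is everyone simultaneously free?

15 minutes

Yolanda → UTC: 06:45–07:15, 07:45–08:45, 10:00–11:30, 11:45–12:00, 13:45–16:00.
Ulrich → UTC: 07:00–09:30, 10:15–12:30, 13:45–14:15, 14:45–15:00.
Wyatt → UTC: 08:00–11:45, 13:15–14:00.
Maya → UTC: 09:30–09:45, 10:00–10:30, 11:15–11:30, 12:30–16:00.
Jamal → UTC: 06:00–09:30, 13:00–17:00.
Yolanda ∩ Ulrich: 07:00–07:15, 07:45–08:45, 10:15–11:30, 11:45–12:00, 13:45–14:15, 14:45–15:00.
Yolanda ∩ Ulrich ∩ Wyatt: 08:00–08:45, 10:15–11:30, 13:45–14:00.
Yolanda ∩ Ulrich ∩ Wyatt ∩ Maya: 10:15–10:30, 11:15–11:30, 13:45–14:00.
Yolanda ∩ Ulrich ∩ Wyatt ∩ Maya ∩ Jamal: 13:45–14:00.
Total common minutes: 15.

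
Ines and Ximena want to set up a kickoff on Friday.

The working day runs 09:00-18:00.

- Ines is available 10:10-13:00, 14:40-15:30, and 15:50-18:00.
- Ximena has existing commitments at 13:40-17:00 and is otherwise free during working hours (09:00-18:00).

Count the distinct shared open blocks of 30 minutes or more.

2

Ximena free within 09:00–18:00: 09:00–13:40, 17:00–18:00.
Ines ∩ Ximena: 10:10–13:00, 17:00–18:00.
Windows ≥ 30 min: 10:10–13:00, 17:00–18:00.
That's 2 windows.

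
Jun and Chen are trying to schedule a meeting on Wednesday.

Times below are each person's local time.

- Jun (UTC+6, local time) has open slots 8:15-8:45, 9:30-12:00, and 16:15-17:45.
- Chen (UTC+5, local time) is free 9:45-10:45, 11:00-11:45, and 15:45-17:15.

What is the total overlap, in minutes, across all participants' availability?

120 minutes

Jun → UTC: 02:15–02:45, 03:30–06:00, 10:15–11:45.
Chen → UTC: 04:45–05:45, 06:00–06:45, 10:45–12:15.
Jun ∩ Chen: 04:45–05:45, 10:45–11:45.
Total common minutes: 60 + 60 = 120.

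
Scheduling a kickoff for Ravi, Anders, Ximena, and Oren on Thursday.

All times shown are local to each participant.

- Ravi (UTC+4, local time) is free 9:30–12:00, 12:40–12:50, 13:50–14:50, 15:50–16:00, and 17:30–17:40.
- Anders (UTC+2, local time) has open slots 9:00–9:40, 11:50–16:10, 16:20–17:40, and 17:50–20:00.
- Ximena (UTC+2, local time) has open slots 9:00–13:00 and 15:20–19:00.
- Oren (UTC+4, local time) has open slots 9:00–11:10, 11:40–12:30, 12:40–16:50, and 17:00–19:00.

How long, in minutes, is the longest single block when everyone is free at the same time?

Ravi → UTC: 05:30–08:00, 08:40–08:50, 09:50–10:50, 11:50–12:00, 13:30–13:40.
Anders → UTC: 07:00–07:40, 09:50–14:10, 14:20–15:40, 15:50–18:00.
Ximena → UTC: 07:00–11:00, 13:20–17:00.
Oren → UTC: 05:00–07:10, 07:40–08:30, 08:40–12:50, 13:00–15:00.
Ravi ∩ Anders: 07:00–07:40, 09:50–10:50, 11:50–12:00, 13:30–13:40.
Ravi ∩ Anders ∩ Ximena: 07:00–07:40, 09:50–10:50, 13:30–13:40.
Ravi ∩ Anders ∩ Ximena ∩ Oren: 07:00–07:10, 09:50–10:50, 13:30–13:40.
Common window lengths: 10, 60, 10 min; longest is 60.

60 minutes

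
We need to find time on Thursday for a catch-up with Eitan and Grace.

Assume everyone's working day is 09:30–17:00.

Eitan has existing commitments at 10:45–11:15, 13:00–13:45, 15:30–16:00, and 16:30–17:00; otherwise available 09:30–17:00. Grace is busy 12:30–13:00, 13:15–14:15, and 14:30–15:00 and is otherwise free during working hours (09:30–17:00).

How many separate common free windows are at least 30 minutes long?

4

Eitan free within 09:30–17:00: 09:30–10:45, 11:15–13:00, 13:45–15:30, 16:00–16:30.
Grace free within 09:30–17:00: 09:30–12:30, 13:00–13:15, 14:15–14:30, 15:00–17:00.
Eitan ∩ Grace: 09:30–10:45, 11:15–12:30, 14:15–14:30, 15:00–15:30, 16:00–16:30.
Windows ≥ 30 min: 09:30–10:45, 11:15–12:30, 15:00–15:30, 16:00–16:30.
That's 4 windows.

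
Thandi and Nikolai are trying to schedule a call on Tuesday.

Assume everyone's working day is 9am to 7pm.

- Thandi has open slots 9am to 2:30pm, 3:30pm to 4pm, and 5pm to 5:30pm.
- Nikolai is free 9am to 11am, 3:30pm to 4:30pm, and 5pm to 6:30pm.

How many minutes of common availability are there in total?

180 minutes

Thandi ∩ Nikolai: 09:00–11:00, 15:30–16:00, 17:00–17:30.
Total common minutes: 120 + 30 + 30 = 180.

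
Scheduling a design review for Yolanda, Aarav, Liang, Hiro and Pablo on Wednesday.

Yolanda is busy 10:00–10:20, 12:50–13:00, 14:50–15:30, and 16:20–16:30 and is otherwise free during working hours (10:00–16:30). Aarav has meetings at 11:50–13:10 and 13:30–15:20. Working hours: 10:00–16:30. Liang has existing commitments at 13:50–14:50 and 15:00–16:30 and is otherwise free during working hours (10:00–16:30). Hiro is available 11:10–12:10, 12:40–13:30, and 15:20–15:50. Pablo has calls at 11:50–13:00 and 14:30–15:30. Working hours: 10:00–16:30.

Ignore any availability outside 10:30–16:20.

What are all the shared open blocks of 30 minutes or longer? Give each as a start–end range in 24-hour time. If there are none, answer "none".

Yolanda free within 10:00–16:30: 10:20–12:50, 13:00–14:50, 15:30–16:20.
Aarav free within 10:00–16:30: 10:00–11:50, 13:10–13:30, 15:20–16:30.
Liang free within 10:00–16:30: 10:00–13:50, 14:50–15:00.
Pablo free within 10:00–16:30: 10:00–11:50, 13:00–14:30, 15:30–16:30.
Yolanda ∩ Aarav: 10:20–11:50, 13:10–13:30, 15:30–16:20.
Yolanda ∩ Aarav ∩ Liang: 10:20–11:50, 13:10–13:30.
Yolanda ∩ Aarav ∩ Liang ∩ Hiro: 11:10–11:50, 13:10–13:30.
Yolanda ∩ Aarav ∩ Liang ∩ Hiro ∩ Pablo: 11:10–11:50, 13:10–13:30.
Restricted to 10:30–16:20: 11:10–11:50, 13:10–13:30.
Windows ≥ 30 min: 11:10–11:50.

11:10–11:50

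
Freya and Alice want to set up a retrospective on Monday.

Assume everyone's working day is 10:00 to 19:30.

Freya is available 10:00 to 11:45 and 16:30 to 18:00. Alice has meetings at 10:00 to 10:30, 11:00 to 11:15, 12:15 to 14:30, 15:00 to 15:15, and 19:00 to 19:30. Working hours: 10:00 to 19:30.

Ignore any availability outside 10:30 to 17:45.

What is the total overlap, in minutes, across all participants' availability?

135 minutes

Alice free within 10:00–19:30: 10:30–11:00, 11:15–12:15, 14:30–15:00, 15:15–19:00.
Freya ∩ Alice: 10:30–11:00, 11:15–11:45, 16:30–18:00.
Restricted to 10:30–17:45: 10:30–11:00, 11:15–11:45, 16:30–17:45.
Total common minutes: 30 + 30 + 75 = 135.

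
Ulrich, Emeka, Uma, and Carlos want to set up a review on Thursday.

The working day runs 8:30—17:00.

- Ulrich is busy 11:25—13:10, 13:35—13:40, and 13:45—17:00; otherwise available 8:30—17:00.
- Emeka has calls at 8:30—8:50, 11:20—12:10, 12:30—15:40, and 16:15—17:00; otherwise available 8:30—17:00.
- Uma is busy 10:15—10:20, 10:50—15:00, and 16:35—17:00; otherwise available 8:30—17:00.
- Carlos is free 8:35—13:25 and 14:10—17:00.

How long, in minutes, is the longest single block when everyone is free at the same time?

85 minutes

Ulrich free within 08:30–17:00: 08:30–11:25, 13:10–13:35, 13:40–13:45.
Emeka free within 08:30–17:00: 08:50–11:20, 12:10–12:30, 15:40–16:15.
Uma free within 08:30–17:00: 08:30–10:15, 10:20–10:50, 15:00–16:35.
Ulrich ∩ Emeka: 08:50–11:20.
Ulrich ∩ Emeka ∩ Uma: 08:50–10:15, 10:20–10:50.
Ulrich ∩ Emeka ∩ Uma ∩ Carlos: 08:50–10:15, 10:20–10:50.
Common window lengths: 85, 30 min; longest is 85.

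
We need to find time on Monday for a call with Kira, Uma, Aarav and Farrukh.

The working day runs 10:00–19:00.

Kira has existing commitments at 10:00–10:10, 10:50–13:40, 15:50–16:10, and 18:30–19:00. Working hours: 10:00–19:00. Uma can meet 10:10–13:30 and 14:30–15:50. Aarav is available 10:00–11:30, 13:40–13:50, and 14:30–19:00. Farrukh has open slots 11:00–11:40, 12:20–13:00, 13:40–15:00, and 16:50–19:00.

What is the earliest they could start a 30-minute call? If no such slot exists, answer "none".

Kira free within 10:00–19:00: 10:10–10:50, 13:40–15:50, 16:10–18:30.
Kira ∩ Uma: 10:10–10:50, 14:30–15:50.
Kira ∩ Uma ∩ Aarav: 10:10–10:50, 14:30–15:50.
Kira ∩ Uma ∩ Aarav ∩ Farrukh: 14:30–15:00.
Windows ≥ 30 min: 14:30–15:00.
Earliest such window starts at 14:30.

14:30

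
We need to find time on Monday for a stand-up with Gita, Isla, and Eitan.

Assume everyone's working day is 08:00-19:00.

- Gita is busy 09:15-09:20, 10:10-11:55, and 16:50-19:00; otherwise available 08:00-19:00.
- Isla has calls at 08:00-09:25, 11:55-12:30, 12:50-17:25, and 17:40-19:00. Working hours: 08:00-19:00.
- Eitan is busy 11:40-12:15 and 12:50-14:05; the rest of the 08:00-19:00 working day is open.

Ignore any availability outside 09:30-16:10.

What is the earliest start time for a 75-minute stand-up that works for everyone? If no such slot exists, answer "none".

none

Gita free within 08:00–19:00: 08:00–09:15, 09:20–10:10, 11:55–16:50.
Isla free within 08:00–19:00: 09:25–11:55, 12:30–12:50, 17:25–17:40.
Eitan free within 08:00–19:00: 08:00–11:40, 12:15–12:50, 14:05–19:00.
Gita ∩ Isla: 09:25–10:10, 12:30–12:50.
Gita ∩ Isla ∩ Eitan: 09:25–10:10, 12:30–12:50.
Restricted to 09:30–16:10: 09:30–10:10, 12:30–12:50.
Windows ≥ 75 min: (none).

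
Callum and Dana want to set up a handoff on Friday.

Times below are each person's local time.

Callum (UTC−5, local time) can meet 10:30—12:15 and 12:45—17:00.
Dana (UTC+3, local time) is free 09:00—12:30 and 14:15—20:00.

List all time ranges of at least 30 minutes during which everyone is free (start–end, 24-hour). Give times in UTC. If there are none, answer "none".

Callum → UTC: 15:30–17:15, 17:45–22:00.
Dana → UTC: 06:00–09:30, 11:15–17:00.
Callum ∩ Dana: 15:30–17:00.
Windows ≥ 30 min: 15:30–17:00.

15:30–17:00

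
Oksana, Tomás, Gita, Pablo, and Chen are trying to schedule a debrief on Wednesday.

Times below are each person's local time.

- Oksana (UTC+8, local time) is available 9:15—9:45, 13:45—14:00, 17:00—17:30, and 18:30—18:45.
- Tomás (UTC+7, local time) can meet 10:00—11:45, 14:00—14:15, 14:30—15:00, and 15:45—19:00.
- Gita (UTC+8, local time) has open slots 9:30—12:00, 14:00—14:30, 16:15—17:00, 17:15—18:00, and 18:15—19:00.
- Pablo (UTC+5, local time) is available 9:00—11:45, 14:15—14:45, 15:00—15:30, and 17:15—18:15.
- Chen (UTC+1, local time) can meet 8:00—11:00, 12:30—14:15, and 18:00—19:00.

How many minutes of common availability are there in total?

Oksana → UTC: 01:15–01:45, 05:45–06:00, 09:00–09:30, 10:30–10:45.
Tomás → UTC: 03:00–04:45, 07:00–07:15, 07:30–08:00, 08:45–12:00.
Gita → UTC: 01:30–04:00, 06:00–06:30, 08:15–09:00, 09:15–10:00, 10:15–11:00.
Pablo → UTC: 04:00–06:45, 09:15–09:45, 10:00–10:30, 12:15–13:15.
Chen → UTC: 07:00–10:00, 11:30–13:15, 17:00–18:00.
Oksana ∩ Tomás: 09:00–09:30, 10:30–10:45.
Oksana ∩ Tomás ∩ Gita: 09:15–09:30, 10:30–10:45.
Oksana ∩ Tomás ∩ Gita ∩ Pablo: 09:15–09:30.
Oksana ∩ Tomás ∩ Gita ∩ Pablo ∩ Chen: 09:15–09:30.
Total common minutes: 15.

15 minutes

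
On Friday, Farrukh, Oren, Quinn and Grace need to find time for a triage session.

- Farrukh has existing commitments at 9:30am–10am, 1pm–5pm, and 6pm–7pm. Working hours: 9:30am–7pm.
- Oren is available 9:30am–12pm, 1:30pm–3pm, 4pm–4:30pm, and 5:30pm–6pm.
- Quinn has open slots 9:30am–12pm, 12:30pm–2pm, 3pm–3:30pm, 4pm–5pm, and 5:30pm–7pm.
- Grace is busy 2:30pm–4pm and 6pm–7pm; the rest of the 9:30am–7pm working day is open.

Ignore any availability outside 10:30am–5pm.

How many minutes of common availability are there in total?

90 minutes

Farrukh free within 09:30–19:00: 10:00–13:00, 17:00–18:00.
Grace free within 09:30–19:00: 09:30–14:30, 16:00–18:00.
Farrukh ∩ Oren: 10:00–12:00, 17:30–18:00.
Farrukh ∩ Oren ∩ Quinn: 10:00–12:00, 17:30–18:00.
Farrukh ∩ Oren ∩ Quinn ∩ Grace: 10:00–12:00, 17:30–18:00.
Restricted to 10:30–17:00: 10:30–12:00.
Total common minutes: 90.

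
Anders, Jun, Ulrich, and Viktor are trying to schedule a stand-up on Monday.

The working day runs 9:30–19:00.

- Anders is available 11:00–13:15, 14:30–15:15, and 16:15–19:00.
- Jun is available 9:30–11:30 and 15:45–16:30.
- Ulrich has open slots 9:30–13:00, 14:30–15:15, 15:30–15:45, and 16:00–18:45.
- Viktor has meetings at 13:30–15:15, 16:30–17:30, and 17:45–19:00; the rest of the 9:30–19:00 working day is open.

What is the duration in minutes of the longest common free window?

Viktor free within 09:30–19:00: 09:30–13:30, 15:15–16:30, 17:30–17:45.
Anders ∩ Jun: 11:00–11:30, 16:15–16:30.
Anders ∩ Jun ∩ Ulrich: 11:00–11:30, 16:15–16:30.
Anders ∩ Jun ∩ Ulrich ∩ Viktor: 11:00–11:30, 16:15–16:30.
Common window lengths: 30, 15 min; longest is 30.

30 minutes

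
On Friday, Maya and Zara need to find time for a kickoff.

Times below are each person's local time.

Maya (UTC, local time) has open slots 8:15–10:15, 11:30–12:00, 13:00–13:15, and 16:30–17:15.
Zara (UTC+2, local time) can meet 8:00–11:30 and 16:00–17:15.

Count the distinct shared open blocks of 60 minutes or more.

Maya → UTC: 08:15–10:15, 11:30–12:00, 13:00–13:15, 16:30–17:15.
Zara → UTC: 06:00–09:30, 14:00–15:15.
Maya ∩ Zara: 08:15–09:30.
Windows ≥ 60 min: 08:15–09:30.
That's 1 window.

1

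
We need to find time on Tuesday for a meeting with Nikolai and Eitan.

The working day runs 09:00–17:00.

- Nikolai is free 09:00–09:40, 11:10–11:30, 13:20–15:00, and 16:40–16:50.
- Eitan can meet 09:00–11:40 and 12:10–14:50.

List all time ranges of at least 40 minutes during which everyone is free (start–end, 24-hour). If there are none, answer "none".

Nikolai ∩ Eitan: 09:00–09:40, 11:10–11:30, 13:20–14:50.
Windows ≥ 40 min: 09:00–09:40, 13:20–14:50.

09:00–09:40, 13:20–14:50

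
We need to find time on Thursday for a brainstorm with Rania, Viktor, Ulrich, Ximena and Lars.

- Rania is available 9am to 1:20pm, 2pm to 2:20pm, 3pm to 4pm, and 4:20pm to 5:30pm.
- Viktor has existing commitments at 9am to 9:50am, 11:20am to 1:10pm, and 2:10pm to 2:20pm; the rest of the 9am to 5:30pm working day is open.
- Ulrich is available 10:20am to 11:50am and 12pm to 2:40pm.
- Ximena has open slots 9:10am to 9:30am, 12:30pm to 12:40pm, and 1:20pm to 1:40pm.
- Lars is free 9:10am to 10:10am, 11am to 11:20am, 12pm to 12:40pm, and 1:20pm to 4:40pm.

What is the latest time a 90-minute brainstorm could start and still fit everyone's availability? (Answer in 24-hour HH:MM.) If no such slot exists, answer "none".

none

Viktor free within 09:00–17:30: 09:50–11:20, 13:10–14:10, 14:20–17:30.
Rania ∩ Viktor: 09:50–11:20, 13:10–13:20, 14:00–14:10, 15:00–16:00, 16:20–17:30.
Rania ∩ Viktor ∩ Ulrich: 10:20–11:20, 13:10–13:20, 14:00–14:10.
Rania ∩ Viktor ∩ Ulrich ∩ Ximena: (none).
Rania ∩ Viktor ∩ Ulrich ∩ Ximena ∩ Lars: (none).
Windows ≥ 90 min: (none).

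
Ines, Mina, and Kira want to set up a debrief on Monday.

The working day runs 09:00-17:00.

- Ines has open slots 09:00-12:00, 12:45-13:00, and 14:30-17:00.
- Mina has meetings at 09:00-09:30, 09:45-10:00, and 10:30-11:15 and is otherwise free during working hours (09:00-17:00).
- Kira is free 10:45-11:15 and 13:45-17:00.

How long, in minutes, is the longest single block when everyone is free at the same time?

150 minutes

Mina free within 09:00–17:00: 09:30–09:45, 10:00–10:30, 11:15–17:00.
Ines ∩ Mina: 09:30–09:45, 10:00–10:30, 11:15–12:00, 12:45–13:00, 14:30–17:00.
Ines ∩ Mina ∩ Kira: 14:30–17:00.
Single common window of 150 minutes.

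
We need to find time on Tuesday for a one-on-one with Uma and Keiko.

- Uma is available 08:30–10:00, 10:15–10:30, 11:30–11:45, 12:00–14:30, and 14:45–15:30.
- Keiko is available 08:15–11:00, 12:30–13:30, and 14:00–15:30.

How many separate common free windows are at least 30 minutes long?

4

Uma ∩ Keiko: 08:30–10:00, 10:15–10:30, 12:30–13:30, 14:00–14:30, 14:45–15:30.
Windows ≥ 30 min: 08:30–10:00, 12:30–13:30, 14:00–14:30, 14:45–15:30.
That's 4 windows.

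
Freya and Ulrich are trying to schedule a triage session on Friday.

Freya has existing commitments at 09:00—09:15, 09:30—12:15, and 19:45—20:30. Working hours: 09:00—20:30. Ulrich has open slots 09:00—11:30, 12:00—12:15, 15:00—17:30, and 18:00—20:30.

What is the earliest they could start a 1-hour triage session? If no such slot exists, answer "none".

15:00

Freya free within 09:00–20:30: 09:15–09:30, 12:15–19:45.
Freya ∩ Ulrich: 09:15–09:30, 15:00–17:30, 18:00–19:45.
Windows ≥ 60 min: 15:00–17:30, 18:00–19:45.
Earliest such window starts at 15:00.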